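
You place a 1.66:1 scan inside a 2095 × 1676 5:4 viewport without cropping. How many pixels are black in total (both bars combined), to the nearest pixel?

1.66:1 is wider than 5:4, so it spans the full width.
Content height = 2095 / 1.660 ≈ 1262.0482 px.
Black = 1676 − 1262.0482 = 413.9518 px.
Across the 2095-px span: 413.9518 × 2095 ≈ 867229 px.

867229 pixels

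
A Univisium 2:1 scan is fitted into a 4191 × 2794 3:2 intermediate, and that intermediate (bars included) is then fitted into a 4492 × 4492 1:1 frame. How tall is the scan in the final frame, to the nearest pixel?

Inside the 4191×2794 canvas the scan is width-limited at 4191.00 × 2095.50.
The 3:2 canvas is width-limited in 4492×4492, giving 4492.00 × 2994.67; scale factor 1.0718.
The scan scales with it: height 2095.50 × 1.0718 ≈ 2246.00.

2246 px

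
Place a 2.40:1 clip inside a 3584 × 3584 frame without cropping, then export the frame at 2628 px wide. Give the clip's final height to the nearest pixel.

Fitted into 3584×3584, the clip spans the width; its height is 3584 / 2.400 ≈ 1493.33 px.
Scaling 3584 → 2628 is ×0.7333, so the height becomes 1493.33 × 0.7333 ≈ 1095.00 px.

1095 px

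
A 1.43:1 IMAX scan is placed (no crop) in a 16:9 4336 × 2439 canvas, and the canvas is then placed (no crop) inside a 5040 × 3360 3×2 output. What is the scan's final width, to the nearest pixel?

Inside the 4336×2439 canvas the scan is height-limited at 3487.77 × 2439.00.
Second fit — the 16:9 canvas into 5040×3360 spans the width: 5040.00 × 2835.00 (×1.1624 from 4336×2439).
Applying the same ×1.1624: 3487.77 → 4054.05.

4054 px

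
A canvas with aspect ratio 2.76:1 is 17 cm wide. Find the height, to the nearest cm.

6 cm

Height = 17 / 2.760 = 6.16.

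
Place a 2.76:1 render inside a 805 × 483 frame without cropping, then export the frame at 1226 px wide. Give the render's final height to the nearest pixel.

Fitted into 805×483, the render spans the width; its height is 805 / 2.760 ≈ 291.67 px.
Scaling 805 → 1226 is ×1.5230, so the height becomes 291.67 × 1.5230 ≈ 444.20 px.

444 px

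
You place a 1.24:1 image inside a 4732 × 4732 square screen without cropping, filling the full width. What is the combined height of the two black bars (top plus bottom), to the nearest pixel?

916 px

Content height = 4732 / 1.240 ≈ 3816.13 px.
Black = 4732 − 3816.13 = 915.87 px.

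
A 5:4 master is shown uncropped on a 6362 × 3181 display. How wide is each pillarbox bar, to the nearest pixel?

Since 1.250 < 2.000, the master is height-limited.
The master is 3181 × 5/4 ≈ 3976.25 px wide.
Leftover width: 6362 − 3976.25 = 2385.75 px → 1192.88 each side.

1193 px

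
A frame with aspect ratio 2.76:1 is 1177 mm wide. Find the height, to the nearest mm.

1177 / 2.760 = 426.45.

426 mm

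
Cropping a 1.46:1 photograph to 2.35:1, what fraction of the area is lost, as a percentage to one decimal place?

37.9%

The width stays; only height is cut (since 2.35:1 is wider than 1.46:1).
(1.460)/(2.350) ≈ 0.621 of the area survives, leaving 37.87% discarded.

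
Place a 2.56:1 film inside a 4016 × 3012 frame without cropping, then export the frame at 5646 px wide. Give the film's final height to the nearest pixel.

At 4016×3012 the film is width-limited, so height = 4016 / 2.560 ≈ 1568.75 px.
Scaling 4016 → 5646 is ×1.4059, so the height becomes 1568.75 × 1.4059 ≈ 2205.47 px.

2205 px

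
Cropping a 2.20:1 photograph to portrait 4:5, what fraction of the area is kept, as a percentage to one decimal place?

Going from 2.20:1 to portrait 4:5 means cutting width while keeping height.
Area ratio = (0.800)/(2.200) = 36.36% retained.

36.4%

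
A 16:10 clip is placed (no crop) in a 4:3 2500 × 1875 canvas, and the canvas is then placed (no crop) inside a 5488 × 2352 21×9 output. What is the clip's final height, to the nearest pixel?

1960 px

First fit — 16:10 into 2500×1875 spans the width: 2500.00 × 1562.50.
The 4:3 canvas is height-limited in 5488×2352, giving 3136.00 × 2352.00; scale factor 1.2544.
The clip scales with it: height 1562.50 × 1.2544 ≈ 1960.00.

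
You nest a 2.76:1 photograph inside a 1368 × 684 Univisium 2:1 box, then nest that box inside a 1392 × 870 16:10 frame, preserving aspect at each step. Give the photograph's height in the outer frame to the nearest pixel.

Inside the 1368×684 canvas the photograph is width-limited at 1368.00 × 495.65.
The Univisium 2:1 canvas is width-limited in 1392×870, giving 1392.00 × 696.00; scale factor 1.0175.
So the photograph's height is 495.65 × 1.0175 ≈ 504.35.

504 px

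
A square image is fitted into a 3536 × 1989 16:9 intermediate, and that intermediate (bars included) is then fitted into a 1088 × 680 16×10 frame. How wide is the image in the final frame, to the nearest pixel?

square in 3536×1989: fills the height, so the image is 1989.00 × 1989.00.
The 16:9 canvas is width-limited in 1088×680, giving 1088.00 × 612.00; scale factor 0.3077.
Applying the same ×0.3077: 1989.00 → 612.00.

612 px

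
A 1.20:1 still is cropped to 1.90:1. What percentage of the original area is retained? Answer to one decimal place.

63.2%

The width stays; only height is cut (since 1.90:1 is wider than 1.20:1).
Fraction kept = (1.200)/(1.900) ≈ 63.16%.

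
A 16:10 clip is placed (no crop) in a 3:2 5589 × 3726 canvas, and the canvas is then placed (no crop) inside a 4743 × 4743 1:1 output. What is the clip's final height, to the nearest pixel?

2964 px

First fit — 16:10 into 5589×3726 spans the width: 5589.00 × 3493.12.
3:2 in 4743×4743: fills the width, so the intermediate becomes 4743.00 × 3162.00 — a scale of ×0.8486.
Applying the same ×0.8486: 3493.12 → 2964.38.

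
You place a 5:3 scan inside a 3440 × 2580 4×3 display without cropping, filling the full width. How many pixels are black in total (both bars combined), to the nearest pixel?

1775040 pixels

The scan is 3440 × 3/5 ≈ 2064.0000 px tall.
Black = 2580 − 2064.0000 = 516.0000 px.
Across the 3440-px span: 516.0000 × 3440 ≈ 1775040 px.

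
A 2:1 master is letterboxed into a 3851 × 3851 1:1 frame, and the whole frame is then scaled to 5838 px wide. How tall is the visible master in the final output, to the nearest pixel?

At 3851×3851 the master is width-limited, so height = 3851 × 1/2 ≈ 1925.50 px.
Scaling 3851 → 5838 is ×1.5160, so the height becomes 1925.50 × 1.5160 ≈ 2919.00 px.

2919 px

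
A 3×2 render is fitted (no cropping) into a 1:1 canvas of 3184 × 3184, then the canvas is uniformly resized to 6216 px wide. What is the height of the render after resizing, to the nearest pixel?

4144 px

Fitted into 3184×3184, the render spans the width; its height is 3184 × 2/3 ≈ 2122.67 px.
Scaling 3184 → 6216 is ×1.9523, so the height becomes 2122.67 × 1.9523 ≈ 4144.00 px.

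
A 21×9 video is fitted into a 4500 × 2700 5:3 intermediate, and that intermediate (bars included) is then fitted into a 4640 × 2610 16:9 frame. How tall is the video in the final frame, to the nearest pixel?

1864 px

21×9 in 4500×2700: fills the width, so the video is 4500.00 × 1928.57.
Second fit — the 5:3 canvas into 4640×2610 spans the height: 4350.00 × 2610.00 (×0.9667 from 4500×2700).
The video scales with it: height 1928.57 × 0.9667 ≈ 1864.29.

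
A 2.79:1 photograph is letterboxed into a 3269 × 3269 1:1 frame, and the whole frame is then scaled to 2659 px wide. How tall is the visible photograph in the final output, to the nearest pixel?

Fitted into 3269×3269, the photograph spans the width; its height is 3269 / 2.790 ≈ 1171.68 px.
The frame scales by 2659/3269 = 0.8134; 1171.68 × 0.8134 ≈ 953.05 px.

953 px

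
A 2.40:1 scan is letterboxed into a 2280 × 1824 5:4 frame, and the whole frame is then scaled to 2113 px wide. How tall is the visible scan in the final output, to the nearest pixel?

880 px

At 2280×1824 the scan is width-limited, so height = 2280 / 2.400 ≈ 950.00 px.
Scaling 2280 → 2113 is ×0.9268, so the height becomes 950.00 × 0.9268 ≈ 880.42 px.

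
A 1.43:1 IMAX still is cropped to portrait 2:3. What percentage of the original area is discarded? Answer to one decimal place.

Going from 1.43:1 IMAX to portrait 2:3 means cutting width while keeping height.
Fraction kept = (0.667)/(1.430) ≈ 46.62%, so 53.38% is lost.

53.4%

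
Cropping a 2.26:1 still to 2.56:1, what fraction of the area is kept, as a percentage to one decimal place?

2.56:1 is wider than 2.26:1, so the crop keeps the full width and trims the height.
Fraction kept = (2.260)/(2.560) ≈ 88.28%.

88.3%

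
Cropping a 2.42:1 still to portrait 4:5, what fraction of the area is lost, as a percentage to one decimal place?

66.9%

portrait 4:5 is narrower than 2.42:1, so the crop keeps the full height and trims the width.
(0.800)/(2.420) ≈ 0.331 of the area survives, leaving 66.94% discarded.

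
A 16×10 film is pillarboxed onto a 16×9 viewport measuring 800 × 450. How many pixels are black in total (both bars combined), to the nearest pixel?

16×10 (1.600) < 16×9 (1.778), so the film fills the height.
The film is 450 × 16/10 ≈ 720.0000 px wide.
Black = 800 − 720.0000 = 80.0000 px.
Bar area = 80.0000 × 450 ≈ 36000 px.

36000 pixels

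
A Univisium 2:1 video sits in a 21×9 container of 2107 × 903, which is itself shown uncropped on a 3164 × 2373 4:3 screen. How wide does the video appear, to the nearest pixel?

2712 px

Univisium 2:1 in 2107×903: fills the height, so the video is 1806.00 × 903.00.
21×9 in 3164×2373: fills the width, so the intermediate becomes 3164.00 × 1356.00 — a scale of ×1.5017.
So the video's width is 1806.00 × 1.5017 ≈ 2712.00.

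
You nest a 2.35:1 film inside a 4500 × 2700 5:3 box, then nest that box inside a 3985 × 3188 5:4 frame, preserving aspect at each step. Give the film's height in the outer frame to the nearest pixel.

First fit — 2.35:1 into 4500×2700 spans the width: 4500.00 × 1914.89.
Second fit — the 5:3 canvas into 3985×3188 spans the width: 3985.00 × 2391.00 (×0.8856 from 4500×2700).
The film scales with it: height 1914.89 × 0.8856 ≈ 1695.74.

1696 px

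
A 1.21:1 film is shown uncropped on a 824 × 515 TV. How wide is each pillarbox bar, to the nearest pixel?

100 px

1.21:1 is narrower than 16:10, so it spans the full height.
Content width = 515 × 1.210 ≈ 623.15 px.
Black = 824 − 623.15 = 200.85 px, or 100.42 per bar.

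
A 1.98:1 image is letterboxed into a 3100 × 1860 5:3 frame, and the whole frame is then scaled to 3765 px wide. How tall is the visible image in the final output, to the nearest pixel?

At 3100×1860 the image is width-limited, so height = 3100 / 1.980 ≈ 1565.66 px.
The frame scales by 3765/3100 = 1.2145; 1565.66 × 1.2145 ≈ 1901.52 px.

1902 px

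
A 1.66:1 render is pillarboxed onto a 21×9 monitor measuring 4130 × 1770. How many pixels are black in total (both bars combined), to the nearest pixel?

2109486 pixels

1.66:1 (1.660) < 21×9 (2.333), so the render fills the height.
That makes the image 2938.2000 px wide (1770 × 1.660).
4130 − 2938.2000 = 1191.8000 px of bars.
Bar area = 1191.8000 × 1770 ≈ 2109486 px.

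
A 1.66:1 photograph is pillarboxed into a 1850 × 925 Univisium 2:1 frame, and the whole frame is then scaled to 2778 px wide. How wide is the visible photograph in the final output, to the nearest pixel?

2306 px

In the 1850×925 frame the photograph fills the height: width = 925 × 1.660 ≈ 1535.50 px.
Resizing to 2778 px wide multiplies everything by 1.5016: 1535.50 → 2305.74 px.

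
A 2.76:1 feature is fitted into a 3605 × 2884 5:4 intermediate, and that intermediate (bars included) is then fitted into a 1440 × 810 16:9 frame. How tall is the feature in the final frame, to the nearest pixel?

First fit — 2.76:1 into 3605×2884 spans the width: 3605.00 × 1306.16.
The 5:4 canvas is height-limited in 1440×810, giving 1012.50 × 810.00; scale factor 0.2809.
The feature scales with it: height 1306.16 × 0.2809 ≈ 366.85.

367 px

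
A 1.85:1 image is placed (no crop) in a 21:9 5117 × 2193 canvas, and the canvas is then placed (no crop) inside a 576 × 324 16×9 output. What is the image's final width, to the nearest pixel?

1.85:1 in 5117×2193: fills the height, so the image is 4057.05 × 2193.00.
Second fit — the 21:9 canvas into 576×324 spans the width: 576.00 × 246.86 (×0.1126 from 5117×2193).
So the image's width is 4057.05 × 0.1126 ≈ 456.69.

457 px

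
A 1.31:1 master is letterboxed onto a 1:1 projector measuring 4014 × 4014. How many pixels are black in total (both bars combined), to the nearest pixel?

Since 1.310 > 1.000, the master is width-limited.
That makes the image 3064.1221 px tall (4014 / 1.310).
Leftover height: 4014 − 3064.1221 = 949.8779 px.
Bar area = 949.8779 × 4014 ≈ 3812810 px.

3812810 pixels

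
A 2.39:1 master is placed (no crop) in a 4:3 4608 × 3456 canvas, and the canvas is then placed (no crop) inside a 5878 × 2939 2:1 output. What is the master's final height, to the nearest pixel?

First fit — 2.39:1 into 4608×3456 spans the width: 4608.00 × 1928.03.
The 4:3 canvas is height-limited in 5878×2939, giving 3918.67 × 2939.00; scale factor 0.8504.
So the master's height is 1928.03 × 0.8504 ≈ 1639.61.

1640 px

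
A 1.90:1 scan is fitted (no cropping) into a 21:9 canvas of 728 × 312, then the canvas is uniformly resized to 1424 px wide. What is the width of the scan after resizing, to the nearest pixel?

Fitted into 728×312, the scan spans the height; its width is 312 × 1.900 ≈ 592.80 px.
Resizing to 1424 px wide multiplies everything by 1.9560: 592.80 → 1159.54 px.

1160 px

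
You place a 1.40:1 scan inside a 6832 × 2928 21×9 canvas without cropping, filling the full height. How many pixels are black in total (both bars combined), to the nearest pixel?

Content width = 2928 × 1.400 ≈ 4099.2000 px.
6832 − 4099.2000 = 2732.8000 px of bars.
Bar area = 2732.8000 × 2928 ≈ 8001638 px.

8001638 pixels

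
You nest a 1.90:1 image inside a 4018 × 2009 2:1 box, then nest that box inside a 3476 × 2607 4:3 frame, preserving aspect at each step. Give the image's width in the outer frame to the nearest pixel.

1.90:1 in 4018×2009: fills the height, so the image is 3817.10 × 2009.00.
2:1 in 3476×2607: fills the width, so the intermediate becomes 3476.00 × 1738.00 — a scale of ×0.8651.
So the image's width is 3817.10 × 0.8651 ≈ 3302.20.

3302 px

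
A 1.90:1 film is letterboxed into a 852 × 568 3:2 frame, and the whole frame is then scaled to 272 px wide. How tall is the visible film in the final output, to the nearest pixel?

143 px

At 852×568 the film is width-limited, so height = 852 / 1.900 ≈ 448.42 px.
The frame scales by 272/852 = 0.3192; 448.42 × 0.3192 ≈ 143.16 px.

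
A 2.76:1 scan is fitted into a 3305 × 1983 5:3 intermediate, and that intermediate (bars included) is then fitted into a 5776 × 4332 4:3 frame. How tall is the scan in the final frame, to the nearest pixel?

2093 px

First fit — 2.76:1 into 3305×1983 spans the width: 3305.00 × 1197.46.
5:3 in 5776×4332: fills the width, so the intermediate becomes 5776.00 × 3465.60 — a scale of ×1.7477.
The scan scales with it: height 1197.46 × 1.7477 ≈ 2092.75.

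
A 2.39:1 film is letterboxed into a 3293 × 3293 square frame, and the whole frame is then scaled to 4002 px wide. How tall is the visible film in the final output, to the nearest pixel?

1674 px

In the 3293×3293 frame the film fills the width: height = 3293 / 2.390 ≈ 1377.82 px.
The frame scales by 4002/3293 = 1.2153; 1377.82 × 1.2153 ≈ 1674.48 px.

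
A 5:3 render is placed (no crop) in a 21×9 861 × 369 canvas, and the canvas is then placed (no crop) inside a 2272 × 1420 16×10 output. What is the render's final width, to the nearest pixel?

First fit — 5:3 into 861×369 spans the height: 615.00 × 369.00.
Second fit — the 21×9 canvas into 2272×1420 spans the width: 2272.00 × 973.71 (×2.6388 from 861×369).
The render scales with it: width 615.00 × 2.6388 ≈ 1622.86.

1623 px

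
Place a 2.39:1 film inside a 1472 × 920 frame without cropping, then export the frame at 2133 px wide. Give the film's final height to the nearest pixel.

892 px

In the 1472×920 frame the film fills the width: height = 1472 / 2.390 ≈ 615.90 px.
Resizing to 2133 px wide multiplies everything by 1.4490: 615.90 → 892.47 px.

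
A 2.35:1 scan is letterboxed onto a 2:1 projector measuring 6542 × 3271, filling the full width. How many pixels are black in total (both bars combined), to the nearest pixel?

Content height = 6542 / 2.350 ≈ 2783.8298 px.
3271 − 2783.8298 = 487.1702 px of bars.
That's 487.1702 × 6542 ≈ 3187068 black pixels.

3187068 pixels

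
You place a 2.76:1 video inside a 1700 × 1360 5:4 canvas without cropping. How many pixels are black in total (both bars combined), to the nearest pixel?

1264899 pixels

2.76:1 (2.760) > 5:4 (1.250), so the video fills the width.
That makes the image 615.9420 px tall (1700 / 2.760).
1360 − 615.9420 = 744.0580 px of bars.
Bar area = 744.0580 × 1700 ≈ 1264899 px.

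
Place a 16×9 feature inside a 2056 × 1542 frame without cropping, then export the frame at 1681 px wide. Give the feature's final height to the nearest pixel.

946 px

At 2056×1542 the feature is width-limited, so height = 2056 × 9/16 ≈ 1156.50 px.
Resizing to 1681 px wide multiplies everything by 0.8176: 1156.50 → 945.56 px.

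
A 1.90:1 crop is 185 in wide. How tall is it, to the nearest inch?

185 / 1.900 = 97.37.

97 in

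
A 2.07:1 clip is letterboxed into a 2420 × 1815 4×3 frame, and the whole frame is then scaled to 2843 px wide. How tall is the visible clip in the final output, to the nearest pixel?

At 2420×1815 the clip is width-limited, so height = 2420 / 2.070 ≈ 1169.08 px.
The frame scales by 2843/2420 = 1.1748; 1169.08 × 1.1748 ≈ 1373.43 px.

1373 px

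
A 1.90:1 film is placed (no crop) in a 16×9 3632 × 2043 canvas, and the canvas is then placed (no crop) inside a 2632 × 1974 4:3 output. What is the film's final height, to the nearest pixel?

Inside the 3632×2043 canvas the film is width-limited at 3632.00 × 1911.58.
16×9 in 2632×1974: fills the width, so the intermediate becomes 2632.00 × 1480.50 — a scale of ×0.7247.
The film scales with it: height 1911.58 × 0.7247 ≈ 1385.26.

1385 px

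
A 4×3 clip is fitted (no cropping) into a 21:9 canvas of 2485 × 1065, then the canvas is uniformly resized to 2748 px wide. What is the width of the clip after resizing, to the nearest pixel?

In the 2485×1065 frame the clip fills the height: width = 1065 × 4/3 ≈ 1420.00 px.
The frame scales by 2748/2485 = 1.1058; 1420.00 × 1.1058 ≈ 1570.29 px.

1570 px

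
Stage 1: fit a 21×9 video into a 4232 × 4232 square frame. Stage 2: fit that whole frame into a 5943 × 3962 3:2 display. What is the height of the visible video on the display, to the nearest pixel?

1698 px

21×9 in 4232×4232: fills the width, so the video is 4232.00 × 1813.71.
square in 5943×3962: fills the height, so the intermediate becomes 3962.00 × 3962.00 — a scale of ×0.9362.
So the video's height is 1813.71 × 0.9362 ≈ 1698.00.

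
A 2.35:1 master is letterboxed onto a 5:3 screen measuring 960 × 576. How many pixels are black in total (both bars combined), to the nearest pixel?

Since 2.350 > 1.667, the master is width-limited.
That makes the image 408.5106 px tall (960 / 2.350).
Leftover height: 576 − 408.5106 = 167.4894 px.
Bar area = 167.4894 × 960 ≈ 160790 px.

160790 pixels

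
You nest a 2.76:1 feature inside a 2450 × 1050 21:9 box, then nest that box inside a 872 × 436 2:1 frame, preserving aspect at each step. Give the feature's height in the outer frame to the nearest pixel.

316 px

Inside the 2450×1050 canvas the feature is width-limited at 2450.00 × 887.68.
Second fit — the 21:9 canvas into 872×436 spans the width: 872.00 × 373.71 (×0.3559 from 2450×1050).
The feature scales with it: height 887.68 × 0.3559 ≈ 315.94.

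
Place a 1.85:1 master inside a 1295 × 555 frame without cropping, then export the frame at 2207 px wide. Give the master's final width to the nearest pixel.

At 1295×555 the master is height-limited, so width = 555 × 1.850 ≈ 1026.75 px.
The frame scales by 2207/1295 = 1.7042; 1026.75 × 1.7042 ≈ 1749.84 px.

1750 px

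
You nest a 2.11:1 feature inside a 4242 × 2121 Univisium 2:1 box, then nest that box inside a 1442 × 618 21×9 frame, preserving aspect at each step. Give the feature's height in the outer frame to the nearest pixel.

586 px

2.11:1 in 4242×2121: fills the width, so the feature is 4242.00 × 2010.43.
Second fit — the Univisium 2:1 canvas into 1442×618 spans the height: 1236.00 × 618.00 (×0.2914 from 4242×2121).
Applying the same ×0.2914: 2010.43 → 585.78.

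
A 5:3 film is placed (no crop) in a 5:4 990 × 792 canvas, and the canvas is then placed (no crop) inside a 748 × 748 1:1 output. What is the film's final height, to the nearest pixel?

Inside the 990×792 canvas the film is width-limited at 990.00 × 594.00.
Second fit — the 5:4 canvas into 748×748 spans the width: 748.00 × 598.40 (×0.7556 from 990×792).
Applying the same ×0.7556: 594.00 → 448.80.

449 px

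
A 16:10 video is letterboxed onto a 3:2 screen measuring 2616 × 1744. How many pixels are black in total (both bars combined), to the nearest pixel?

Since 1.600 > 1.500, the video is width-limited.
That makes the image 1635.0000 px tall (2616 × 10/16).
1744 − 1635.0000 = 109.0000 px of bars.
Across the 2616-px span: 109.0000 × 2616 ≈ 285144 px.

285144 pixels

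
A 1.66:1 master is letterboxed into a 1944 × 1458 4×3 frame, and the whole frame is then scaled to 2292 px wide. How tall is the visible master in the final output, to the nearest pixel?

In the 1944×1458 frame the master fills the width: height = 1944 / 1.660 ≈ 1171.08 px.
The frame scales by 2292/1944 = 1.1790; 1171.08 × 1.1790 ≈ 1380.72 px.

1381 px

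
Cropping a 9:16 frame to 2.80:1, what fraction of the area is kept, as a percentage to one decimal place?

20.1%

The width stays; only height is cut (since 2.80:1 is wider than 9:16).
Fraction kept = (0.562)/(2.800) ≈ 20.09%.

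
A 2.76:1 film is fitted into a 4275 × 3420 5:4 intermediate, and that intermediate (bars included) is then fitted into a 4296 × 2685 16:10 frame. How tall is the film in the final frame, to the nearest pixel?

1216 px

2.76:1 in 4275×3420: fills the width, so the film is 4275.00 × 1548.91.
The 5:4 canvas is height-limited in 4296×2685, giving 3356.25 × 2685.00; scale factor 0.7851.
The film scales with it: height 1548.91 × 0.7851 ≈ 1216.03.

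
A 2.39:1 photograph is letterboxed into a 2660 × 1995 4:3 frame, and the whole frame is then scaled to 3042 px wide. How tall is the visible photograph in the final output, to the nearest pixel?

1273 px

Fitted into 2660×1995, the photograph spans the width; its height is 2660 / 2.390 ≈ 1112.97 px.
Resizing to 3042 px wide multiplies everything by 1.1436: 1112.97 → 1272.80 px.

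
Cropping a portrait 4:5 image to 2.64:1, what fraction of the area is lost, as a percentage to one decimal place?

69.7%

The width stays; only height is cut (since 2.64:1 is wider than portrait 4:5).
(0.800)/(2.640) ≈ 0.303 of the area survives, leaving 69.70% discarded.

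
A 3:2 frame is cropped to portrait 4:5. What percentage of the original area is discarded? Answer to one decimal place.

46.7%

Going from 3:2 to portrait 4:5 means cutting width while keeping height.
Area ratio = (0.800)/(1.500) = 53.33%; the remaining 46.67% is cropped out.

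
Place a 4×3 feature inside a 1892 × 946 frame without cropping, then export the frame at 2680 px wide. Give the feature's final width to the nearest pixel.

1787 px

In the 1892×946 frame the feature fills the height: width = 946 × 4/3 ≈ 1261.33 px.
Scaling 1892 → 2680 is ×1.4165, so the width becomes 1261.33 × 1.4165 ≈ 1786.67 px.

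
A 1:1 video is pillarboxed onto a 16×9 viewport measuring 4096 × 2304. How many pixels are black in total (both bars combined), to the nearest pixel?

Since 1.000 < 1.778, the video is height-limited.
The video is 2304 × 1/1 ≈ 2304.0000 px wide.
Leftover width: 4096 − 2304.0000 = 1792.0000 px.
That's 1792.0000 × 2304 ≈ 4128768 black pixels.

4128768 pixels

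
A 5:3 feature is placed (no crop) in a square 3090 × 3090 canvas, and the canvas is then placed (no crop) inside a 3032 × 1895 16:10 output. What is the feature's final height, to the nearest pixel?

Inside the 3090×3090 canvas the feature is width-limited at 3090.00 × 1854.00.
Second fit — the square canvas into 3032×1895 spans the height: 1895.00 × 1895.00 (×0.6133 from 3090×3090).
Applying the same ×0.6133: 1854.00 → 1137.00.

1137 px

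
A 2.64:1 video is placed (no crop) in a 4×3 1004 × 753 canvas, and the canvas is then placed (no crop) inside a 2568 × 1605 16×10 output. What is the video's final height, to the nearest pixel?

Inside the 1004×753 canvas the video is width-limited at 1004.00 × 380.30.
The 4×3 canvas is height-limited in 2568×1605, giving 2140.00 × 1605.00; scale factor 2.1315.
Applying the same ×2.1315: 380.30 → 810.61.

811 px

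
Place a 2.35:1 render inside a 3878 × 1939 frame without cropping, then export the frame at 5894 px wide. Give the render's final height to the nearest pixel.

2508 px

At 3878×1939 the render is width-limited, so height = 3878 / 2.350 ≈ 1650.21 px.
The frame scales by 5894/3878 = 1.5199; 1650.21 × 1.5199 ≈ 2508.09 px.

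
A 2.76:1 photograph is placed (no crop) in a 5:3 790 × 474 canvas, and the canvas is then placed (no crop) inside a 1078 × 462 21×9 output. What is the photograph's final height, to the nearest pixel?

First fit — 2.76:1 into 790×474 spans the width: 790.00 × 286.23.
5:3 in 1078×462: fills the height, so the intermediate becomes 770.00 × 462.00 — a scale of ×0.9747.
Applying the same ×0.9747: 286.23 → 278.99.

279 px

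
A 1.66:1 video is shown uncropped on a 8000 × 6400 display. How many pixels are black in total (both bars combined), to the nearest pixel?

12645783 pixels

1.66:1 (1.660) > 5:4 (1.250), so the video fills the width.
Content height = 8000 / 1.660 ≈ 4819.2771 px.
Leftover height: 6400 − 4819.2771 = 1580.7229 px.
Across the 8000-px span: 1580.7229 × 8000 ≈ 12645783 px.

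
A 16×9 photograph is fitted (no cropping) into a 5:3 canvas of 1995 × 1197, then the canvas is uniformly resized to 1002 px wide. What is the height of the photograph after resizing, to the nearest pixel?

564 px

In the 1995×1197 frame the photograph fills the width: height = 1995 × 9/16 ≈ 1122.19 px.
Resizing to 1002 px wide multiplies everything by 0.5023: 1122.19 → 563.62 px.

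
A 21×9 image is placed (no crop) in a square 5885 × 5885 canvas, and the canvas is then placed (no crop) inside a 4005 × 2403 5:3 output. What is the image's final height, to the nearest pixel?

1030 px

21×9 in 5885×5885: fills the width, so the image is 5885.00 × 2522.14.
Second fit — the square canvas into 4005×2403 spans the height: 2403.00 × 2403.00 (×0.4083 from 5885×5885).
The image scales with it: height 2522.14 × 0.4083 ≈ 1029.86.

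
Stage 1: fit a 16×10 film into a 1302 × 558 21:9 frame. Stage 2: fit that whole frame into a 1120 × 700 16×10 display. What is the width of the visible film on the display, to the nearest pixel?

768 px

First fit — 16×10 into 1302×558 spans the height: 892.80 × 558.00.
Second fit — the 21:9 canvas into 1120×700 spans the width: 1120.00 × 480.00 (×0.8602 from 1302×558).
Applying the same ×0.8602: 892.80 → 768.00.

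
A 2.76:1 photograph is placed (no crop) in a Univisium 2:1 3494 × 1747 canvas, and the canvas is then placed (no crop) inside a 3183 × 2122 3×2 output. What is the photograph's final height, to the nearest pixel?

Inside the 3494×1747 canvas the photograph is width-limited at 3494.00 × 1265.94.
The Univisium 2:1 canvas is width-limited in 3183×2122, giving 3183.00 × 1591.50; scale factor 0.9110.
The photograph scales with it: height 1265.94 × 0.9110 ≈ 1153.26.

1153 px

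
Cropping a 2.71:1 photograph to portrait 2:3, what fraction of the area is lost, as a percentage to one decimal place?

75.4%

The height stays; only width is cut (since portrait 2:3 is narrower than 2.71:1).
Fraction kept = (0.667)/(2.710) ≈ 24.60%, so 75.40% is lost.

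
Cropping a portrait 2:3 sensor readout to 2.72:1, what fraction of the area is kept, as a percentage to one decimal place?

24.5%

The width stays; only height is cut (since 2.72:1 is wider than portrait 2:3).
Fraction kept = (0.667)/(2.720) ≈ 24.51%.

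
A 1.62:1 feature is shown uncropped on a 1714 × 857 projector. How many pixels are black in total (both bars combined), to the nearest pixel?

279091 pixels

Since 1.620 < 2.000, the feature is height-limited.
Content width = 857 × 1.620 ≈ 1388.3400 px.
Leftover width: 1714 − 1388.3400 = 325.6600 px.
Bar area = 325.6600 × 857 ≈ 279091 px.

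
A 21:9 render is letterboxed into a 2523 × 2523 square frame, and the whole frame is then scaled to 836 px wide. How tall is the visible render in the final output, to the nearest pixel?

358 px

In the 2523×2523 frame the render fills the width: height = 2523 × 9/21 ≈ 1081.29 px.
Resizing to 836 px wide multiplies everything by 0.3314: 1081.29 → 358.29 px.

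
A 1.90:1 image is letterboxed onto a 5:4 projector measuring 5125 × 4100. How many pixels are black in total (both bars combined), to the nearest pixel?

1.90:1 is wider than 5:4, so it spans the full width.
The image is 5125 / 1.900 ≈ 2697.3684 px tall.
Black = 4100 − 2697.3684 = 1402.6316 px.
That's 1402.6316 × 5125 ≈ 7188487 black pixels.

7188487 pixels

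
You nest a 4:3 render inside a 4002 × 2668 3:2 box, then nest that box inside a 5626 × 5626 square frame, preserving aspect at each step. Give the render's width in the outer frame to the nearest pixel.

5001 px

4:3 in 4002×2668: fills the height, so the render is 3557.33 × 2668.00.
3:2 in 5626×5626: fills the width, so the intermediate becomes 5626.00 × 3750.67 — a scale of ×1.4058.
So the render's width is 3557.33 × 1.4058 ≈ 5000.89.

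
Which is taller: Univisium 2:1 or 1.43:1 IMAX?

1.43:1 IMAX

Univisium 2:1 = 2 and 1.43; 2 > 1.43. The smaller width-to-height ratio is the taller frame.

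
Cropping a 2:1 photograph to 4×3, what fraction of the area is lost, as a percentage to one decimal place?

33.3%

4×3 is narrower than 2:1, so the crop keeps the full height and trims the width.
Fraction kept = (1.333)/(2.000) ≈ 66.67%, so 33.33% is lost.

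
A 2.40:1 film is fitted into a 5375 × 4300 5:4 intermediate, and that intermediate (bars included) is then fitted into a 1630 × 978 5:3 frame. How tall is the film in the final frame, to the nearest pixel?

Inside the 5375×4300 canvas the film is width-limited at 5375.00 × 2239.58.
Second fit — the 5:4 canvas into 1630×978 spans the height: 1222.50 × 978.00 (×0.2274 from 5375×4300).
The film scales with it: height 2239.58 × 0.2274 ≈ 509.38.

509 px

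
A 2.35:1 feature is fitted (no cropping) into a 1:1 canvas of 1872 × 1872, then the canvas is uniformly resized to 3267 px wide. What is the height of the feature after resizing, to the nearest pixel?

1390 px

Fitted into 1872×1872, the feature spans the width; its height is 1872 / 2.350 ≈ 796.60 px.
The frame scales by 3267/1872 = 1.7452; 796.60 × 1.7452 ≈ 1390.21 px.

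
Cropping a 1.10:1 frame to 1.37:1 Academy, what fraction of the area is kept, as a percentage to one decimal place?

80.3%

Going from 1.10:1 to 1.37:1 Academy means cutting height while keeping width.
Fraction kept = (1.100)/(1.370) ≈ 80.29%.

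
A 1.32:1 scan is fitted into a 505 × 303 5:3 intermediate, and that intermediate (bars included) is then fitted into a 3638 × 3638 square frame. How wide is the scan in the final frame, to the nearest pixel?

2881 px

First fit — 1.32:1 into 505×303 spans the height: 399.96 × 303.00.
5:3 in 3638×3638: fills the width, so the intermediate becomes 3638.00 × 2182.80 — a scale of ×7.2040.
So the scan's width is 399.96 × 7.2040 ≈ 2881.30.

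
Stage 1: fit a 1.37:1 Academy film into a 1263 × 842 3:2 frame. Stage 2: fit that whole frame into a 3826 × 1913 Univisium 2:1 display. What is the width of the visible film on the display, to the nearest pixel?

1.37:1 Academy in 1263×842: fills the height, so the film is 1153.54 × 842.00.
Second fit — the 3:2 canvas into 3826×1913 spans the height: 2869.50 × 1913.00 (×2.2720 from 1263×842).
So the film's width is 1153.54 × 2.2720 ≈ 2620.81.

2621 px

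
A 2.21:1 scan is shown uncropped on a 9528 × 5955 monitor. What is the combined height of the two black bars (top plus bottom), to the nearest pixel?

2.21:1 (2.210) > 16:10 (1.600), so the scan fills the width.
The scan is 9528 / 2.210 ≈ 4311.31 px tall.
Leftover height: 5955 − 4311.31 = 1643.69 px.

1644 px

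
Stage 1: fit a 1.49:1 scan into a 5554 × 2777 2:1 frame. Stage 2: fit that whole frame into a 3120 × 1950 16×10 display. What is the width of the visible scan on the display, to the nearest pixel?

2324 px

1.49:1 in 5554×2777: fills the height, so the scan is 4137.73 × 2777.00.
Second fit — the 2:1 canvas into 3120×1950 spans the width: 3120.00 × 1560.00 (×0.5618 from 5554×2777).
So the scan's width is 4137.73 × 0.5618 ≈ 2324.40.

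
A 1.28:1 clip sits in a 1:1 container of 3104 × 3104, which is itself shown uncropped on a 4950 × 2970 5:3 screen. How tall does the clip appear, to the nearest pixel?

Inside the 3104×3104 canvas the clip is width-limited at 3104.00 × 2425.00.
1:1 in 4950×2970: fills the height, so the intermediate becomes 2970.00 × 2970.00 — a scale of ×0.9568.
Applying the same ×0.9568: 2425.00 → 2320.31.

2320 px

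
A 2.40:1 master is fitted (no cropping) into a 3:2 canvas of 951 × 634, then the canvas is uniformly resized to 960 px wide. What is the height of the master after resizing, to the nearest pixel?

At 951×634 the master is width-limited, so height = 951 / 2.400 ≈ 396.25 px.
Resizing to 960 px wide multiplies everything by 1.0095: 396.25 → 400.00 px.

400 px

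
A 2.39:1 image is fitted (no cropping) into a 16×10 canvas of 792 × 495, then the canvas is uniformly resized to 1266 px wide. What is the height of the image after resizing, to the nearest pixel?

Fitted into 792×495, the image spans the width; its height is 792 / 2.390 ≈ 331.38 px.
Resizing to 1266 px wide multiplies everything by 1.5985: 331.38 → 529.71 px.

530 px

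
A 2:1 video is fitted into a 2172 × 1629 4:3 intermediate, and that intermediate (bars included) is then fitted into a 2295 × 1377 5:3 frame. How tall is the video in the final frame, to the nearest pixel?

918 px

First fit — 2:1 into 2172×1629 spans the width: 2172.00 × 1086.00.
Second fit — the 4:3 canvas into 2295×1377 spans the height: 1836.00 × 1377.00 (×0.8453 from 2172×1629).
The video scales with it: height 1086.00 × 0.8453 ≈ 918.00.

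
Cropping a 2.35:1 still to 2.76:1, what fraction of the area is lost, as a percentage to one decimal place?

2.76:1 is wider than 2.35:1, so the crop keeps the full width and trims the height.
Fraction kept = (2.350)/(2.760) ≈ 85.14%, so 14.86% is lost.

14.9%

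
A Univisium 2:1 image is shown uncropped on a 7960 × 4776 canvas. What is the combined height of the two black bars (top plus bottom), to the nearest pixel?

796 px

Univisium 2:1 (2.000) > 5:3 (1.667), so the image fills the width.
Content height = 7960 × 1/2 ≈ 3980.00 px.
Black = 4776 − 3980.00 = 796.00 px.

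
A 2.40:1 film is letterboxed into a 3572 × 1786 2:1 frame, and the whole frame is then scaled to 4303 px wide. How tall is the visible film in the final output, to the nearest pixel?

1793 px

At 3572×1786 the film is width-limited, so height = 3572 / 2.400 ≈ 1488.33 px.
The frame scales by 4303/3572 = 1.2046; 1488.33 × 1.2046 ≈ 1792.92 px.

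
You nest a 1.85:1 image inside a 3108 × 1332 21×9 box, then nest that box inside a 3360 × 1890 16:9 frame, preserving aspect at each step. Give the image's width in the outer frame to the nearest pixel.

2664 px

Inside the 3108×1332 canvas the image is height-limited at 2464.20 × 1332.00.
The 21×9 canvas is width-limited in 3360×1890, giving 3360.00 × 1440.00; scale factor 1.0811.
So the image's width is 2464.20 × 1.0811 ≈ 2664.00.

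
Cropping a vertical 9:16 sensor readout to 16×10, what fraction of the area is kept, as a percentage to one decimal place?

Going from vertical 9:16 to 16×10 means cutting height while keeping width.
(0.562)/(1.600) ≈ 0.352 of the area survives.

35.2%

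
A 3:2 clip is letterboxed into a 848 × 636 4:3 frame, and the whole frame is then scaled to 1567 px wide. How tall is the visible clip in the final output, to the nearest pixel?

Fitted into 848×636, the clip spans the width; its height is 848 × 2/3 ≈ 565.33 px.
Scaling 848 → 1567 is ×1.8479, so the height becomes 565.33 × 1.8479 ≈ 1044.67 px.

1045 px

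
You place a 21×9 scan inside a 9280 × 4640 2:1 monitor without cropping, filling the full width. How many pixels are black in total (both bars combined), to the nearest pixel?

6151314 pixels

Content height = 9280 × 9/21 ≈ 3977.1429 px.
Black = 4640 − 3977.1429 = 662.8571 px.
Across the 9280-px span: 662.8571 × 9280 ≈ 6151314 px.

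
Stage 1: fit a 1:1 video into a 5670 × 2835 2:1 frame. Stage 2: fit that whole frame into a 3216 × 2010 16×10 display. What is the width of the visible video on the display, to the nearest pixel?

1608 px

1:1 in 5670×2835: fills the height, so the video is 2835.00 × 2835.00.
2:1 in 3216×2010: fills the width, so the intermediate becomes 3216.00 × 1608.00 — a scale of ×0.5672.
So the video's width is 2835.00 × 0.5672 ≈ 1608.00.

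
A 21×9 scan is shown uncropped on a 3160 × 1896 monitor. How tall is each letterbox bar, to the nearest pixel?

271 px

Since 2.333 > 1.667, the scan is width-limited.
The scan is 3160 × 9/21 ≈ 1354.29 px tall.
Black = 1896 − 1354.29 = 541.71 px, or 270.86 per bar.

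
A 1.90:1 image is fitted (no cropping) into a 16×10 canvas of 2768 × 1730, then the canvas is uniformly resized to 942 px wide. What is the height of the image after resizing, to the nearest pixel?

Fitted into 2768×1730, the image spans the width; its height is 2768 / 1.900 ≈ 1456.84 px.
Scaling 2768 → 942 is ×0.3403, so the height becomes 1456.84 × 0.3403 ≈ 495.79 px.

496 px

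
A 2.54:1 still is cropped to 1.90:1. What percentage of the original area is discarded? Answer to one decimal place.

The height stays; only width is cut (since 1.90:1 is narrower than 2.54:1).
Fraction kept = (1.900)/(2.540) ≈ 74.80%, so 25.20% is lost.

25.2%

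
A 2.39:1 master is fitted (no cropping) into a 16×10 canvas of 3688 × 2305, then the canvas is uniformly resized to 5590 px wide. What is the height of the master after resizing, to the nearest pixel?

In the 3688×2305 frame the master fills the width: height = 3688 / 2.390 ≈ 1543.10 px.
Resizing to 5590 px wide multiplies everything by 1.5157: 1543.10 → 2338.91 px.

2339 px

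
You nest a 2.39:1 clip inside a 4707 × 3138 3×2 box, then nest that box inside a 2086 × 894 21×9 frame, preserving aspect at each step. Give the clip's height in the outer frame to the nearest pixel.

Inside the 4707×3138 canvas the clip is width-limited at 4707.00 × 1969.46.
The 3×2 canvas is height-limited in 2086×894, giving 1341.00 × 894.00; scale factor 0.2849.
Applying the same ×0.2849: 1969.46 → 561.09.

561 px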